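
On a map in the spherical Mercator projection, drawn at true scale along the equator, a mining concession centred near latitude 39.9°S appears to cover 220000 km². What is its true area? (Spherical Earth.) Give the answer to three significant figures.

Mercator is conformal, so the point scale is isotropic: h = k = sec φ = 1/cos φ.
Areal scale = k² = sec²φ = 1/cos²(39.9°) = 1/0.7672² = 1.699.
True area = apparent / (areal scale) = 220000 / 1.699 ≈ 129000 km².

129000 km²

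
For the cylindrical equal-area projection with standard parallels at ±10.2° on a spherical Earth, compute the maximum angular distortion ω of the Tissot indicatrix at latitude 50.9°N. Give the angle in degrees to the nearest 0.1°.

49.4°

A cylindrical equal-area projection with standard parallel φ₀ has meridian scale h = cos φ / cos φ₀ and parallel scale k = cos φ₀ / cos φ (so areas are preserved, h·k = 1).
At 50.9°: h = 0.6408, k = 1.561; principal scales a = 1.561, b = 0.6408.
sin(ω/2) = (a − b)/(a + b) = 0.9197/2.201 = 0.4178, so ω = 2 arcsin(0.4178) ≈ 49.4°.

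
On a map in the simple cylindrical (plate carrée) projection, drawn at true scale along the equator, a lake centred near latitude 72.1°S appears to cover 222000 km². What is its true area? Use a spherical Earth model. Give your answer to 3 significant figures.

68200 km²

Plate carrée maps x = Rλ, y = Rφ. The meridian scale is h = 1 and the parallel scale is k = 1/cos φ = sec φ.
Areal scale = h·k = 1 × sec φ; at 72.1°, h = 1.000, k = 3.254, so h·k = 3.254.
True area = apparent / (areal scale) = 222000 / 3.254 ≈ 68200 km².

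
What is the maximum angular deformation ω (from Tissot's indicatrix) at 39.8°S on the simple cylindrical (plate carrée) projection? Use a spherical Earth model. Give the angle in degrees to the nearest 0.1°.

15.1°

In the plate carrée (x = Rλ, y = Rφ), meridians are true-scale (h = 1) and parallels are stretched by k = sec φ.
At 39.8°: h = 1.000, k = 1.302; principal scales a = 1.302, b = 1.000.
sin(ω/2) = (a − b)/(a + b) = 0.3016/2.302 = 0.1310, so ω = 2 arcsin(0.1310) ≈ 15.1°.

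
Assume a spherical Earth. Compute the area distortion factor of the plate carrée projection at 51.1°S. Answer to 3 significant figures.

For the equirectangular projection with φ₀ = 0 (plate carrée), h = 1 along meridians and k = sec φ along parallels.
Areal scale = h·k = 1 × sec φ; at 51.1°, h = 1.000, k = 1.592, so h·k = 1.592.

1.59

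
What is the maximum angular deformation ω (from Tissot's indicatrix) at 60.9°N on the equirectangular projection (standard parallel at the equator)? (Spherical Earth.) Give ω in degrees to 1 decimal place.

40.4°

In the plate carrée (x = Rλ, y = Rφ), meridians are true-scale (h = 1) and parallels are stretched by k = sec φ.
At 60.9°: h = 1.000, k = 2.056; principal scales a = 2.056, b = 1.000.
sin(ω/2) = (a − b)/(a + b) = 1.056/3.056 = 0.3456, so ω = 2 arcsin(0.3456) ≈ 40.4°.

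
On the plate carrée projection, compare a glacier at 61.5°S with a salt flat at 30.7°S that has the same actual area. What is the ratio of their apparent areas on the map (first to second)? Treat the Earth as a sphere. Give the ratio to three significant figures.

1.80

Plate carrée maps x = Rλ, y = Rφ. The meridian scale is h = 1 and the parallel scale is k = 1/cos φ = sec φ.
Areal scale at 61.5°: h·k = 1.000 × 2.096 = 2.096.
Areal scale at 30.7°: h·k = 1.000 × 1.163 = 1.163.
Ratio = 2.096/1.163 ≈ 1.80.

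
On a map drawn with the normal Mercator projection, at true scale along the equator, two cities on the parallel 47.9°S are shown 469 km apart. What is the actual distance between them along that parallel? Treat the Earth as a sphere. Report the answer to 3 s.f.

Mercator is conformal, so the point scale is isotropic: h = k = sec φ = 1/cos φ.
Along the parallel at 47.9°, map distances are exaggerated by k = sec 47.9° = 1.492.
True distance = 469 / 1.492 = 469 × cos 47.9° ≈ 314 km.

314 km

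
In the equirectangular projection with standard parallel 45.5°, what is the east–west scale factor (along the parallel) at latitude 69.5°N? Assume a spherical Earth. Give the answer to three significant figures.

The equidistant cylindrical projection with φ₀ = 45.5° has h = 1 (meridians true) and k = cos φ₀ / cos φ along parallels.
k = cos 45.5° / cos 69.5° = 0.7009/0.3502 = 2.001.

2.00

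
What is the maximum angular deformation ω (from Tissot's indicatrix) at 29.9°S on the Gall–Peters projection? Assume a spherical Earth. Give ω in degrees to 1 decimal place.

Gall–Peters is a cylindrical equal-area projection with standard parallels at ±45°. Cylindrical equal-area (φ₀ = 45°): h = cos φ / cos 45° along meridians, k = cos 45° / cos φ along parallels; h·k = 1.
At 29.9°: h = 1.226, k = 0.8157; principal scales a = 1.226, b = 0.8157.
sin(ω/2) = (a − b)/(a + b) = 0.4103/2.042 = 0.2010, so ω = 2 arcsin(0.2010) ≈ 23.2°.

23.2°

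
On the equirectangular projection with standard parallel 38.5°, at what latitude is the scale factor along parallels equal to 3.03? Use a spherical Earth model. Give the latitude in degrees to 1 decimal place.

75.0°

In the equirectangular projection with standard parallel φ₀ = 38.5° (x = Rλ cos φ₀, y = Rφ), meridians are true-scale (h = 1) and the parallel scale is k = cos φ₀ / cos φ.
k = cos φ₀ / cos φ = 3.03  ⇒  cos φ = cos 38.5° / 3.03 = 0.2583.
φ = arccos(0.2583) ≈ 75.0°.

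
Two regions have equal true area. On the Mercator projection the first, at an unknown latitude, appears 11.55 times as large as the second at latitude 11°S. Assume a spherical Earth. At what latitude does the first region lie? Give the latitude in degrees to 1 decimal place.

For equal true areas on Mercator, apparent areas scale as sec²φ, so the ratio is cos²φ₂ / cos²φ₁.
cos²φ₂ / cos²φ₁ = 11.55  ⇒  cos φ₁ = cos 11° / √11.55 = 0.9816/3.399 = 0.2888.
φ₁ = arccos(0.2888) ≈ 73.2°.

73.2°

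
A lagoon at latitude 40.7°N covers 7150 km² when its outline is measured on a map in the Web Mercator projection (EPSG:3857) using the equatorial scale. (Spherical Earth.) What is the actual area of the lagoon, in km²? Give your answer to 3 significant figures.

4110 km²

Mercator is conformal, so the point scale is isotropic: h = k = sec φ = 1/cos φ.
Areal scale = k² = sec²φ = 1/cos²(40.7°) = 1/0.7581² = 1.740.
True area = apparent / (areal scale) = 7150 / 1.740 ≈ 4110 km².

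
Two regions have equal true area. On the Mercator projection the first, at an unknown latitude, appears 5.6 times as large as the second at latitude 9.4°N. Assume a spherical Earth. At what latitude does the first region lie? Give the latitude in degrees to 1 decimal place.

For equal true areas on Mercator, apparent areas scale as sec²φ, so the ratio is cos²φ₂ / cos²φ₁.
cos²φ₂ / cos²φ₁ = 5.6  ⇒  cos φ₁ = cos 9.4° / √5.6 = 0.9866/2.366 = 0.4169.
φ₁ = arccos(0.4169) ≈ 65.4°.

65.4°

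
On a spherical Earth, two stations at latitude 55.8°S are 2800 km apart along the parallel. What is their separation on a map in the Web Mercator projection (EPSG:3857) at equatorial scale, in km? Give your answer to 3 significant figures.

Mercator is conformal, so the point scale is isotropic: h = k = sec φ = 1/cos φ.
Along the parallel, k = sec 55.8° = 1/0.5621 = 1.779.
Map distance = 2800 × 1.779 ≈ 4980 km.

4980 km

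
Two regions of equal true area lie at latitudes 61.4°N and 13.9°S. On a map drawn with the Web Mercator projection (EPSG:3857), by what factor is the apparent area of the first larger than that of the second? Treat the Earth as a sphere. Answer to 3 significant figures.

4.11

On Mercator, area is exaggerated by sec²φ = 1/cos²φ.
At 61.4°: sec²(61.4°) = 1/0.4787² = 4.364.
At 13.9°: sec²(13.9°) = 1/0.9707² = 1.061.
Ratio = 4.364/1.061 = cos²(13.9°)/cos²(61.4°) ≈ 4.11.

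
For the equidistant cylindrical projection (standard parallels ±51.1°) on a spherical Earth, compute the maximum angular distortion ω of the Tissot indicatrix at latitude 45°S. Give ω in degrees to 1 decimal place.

In the equirectangular projection with standard parallel φ₀ = 51.1° (x = Rλ cos φ₀, y = Rφ), meridians are true-scale (h = 1) and the parallel scale is k = cos φ₀ / cos φ.
At 45°: h = 1.000, k = 0.8881; principal scales a = 1.000, b = 0.8881.
sin(ω/2) = (a − b)/(a + b) = 0.1119/1.888 = 0.05928, so ω = 2 arcsin(0.05928) ≈ 6.8°.

6.8°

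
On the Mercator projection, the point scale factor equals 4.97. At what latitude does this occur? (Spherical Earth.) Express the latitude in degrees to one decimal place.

78.4°

Mercator scale is k = sec φ = 1/cos φ.
1/cos φ = 4.97  ⇒  cos φ = 0.2012  ⇒  φ = arccos(0.2012) ≈ 78.4°.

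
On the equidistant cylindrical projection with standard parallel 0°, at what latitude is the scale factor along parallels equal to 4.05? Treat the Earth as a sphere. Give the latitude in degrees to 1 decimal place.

Plate carrée: h = 1, k = sec φ along parallels.
sec φ = 4.05  ⇒  cos φ = 0.2469  ⇒  φ ≈ 75.7°.

75.7°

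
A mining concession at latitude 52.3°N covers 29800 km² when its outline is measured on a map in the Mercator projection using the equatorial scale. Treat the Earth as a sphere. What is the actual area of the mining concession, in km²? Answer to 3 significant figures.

11100 km²

Mercator is conformal, so the point scale is isotropic: h = k = sec φ = 1/cos φ.
Areal scale = k² = sec²φ = 1/cos²(52.3°) = 1/0.6115² = 2.674.
True area = apparent / (areal scale) = 29800 / 2.674 ≈ 11100 km².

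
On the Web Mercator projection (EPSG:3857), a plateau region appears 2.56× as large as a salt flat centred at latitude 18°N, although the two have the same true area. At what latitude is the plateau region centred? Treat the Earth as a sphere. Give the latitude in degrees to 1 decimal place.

53.5°

On Mercator, (apparent₁)/(apparent₂) = sec²φ₁ / sec²φ₂ when true areas are equal.
cos²φ₂ / cos²φ₁ = 2.56  ⇒  cos φ₁ = cos 18° / √2.56 = 0.9511/1.600 = 0.5944.
φ₁ = arccos(0.5944) ≈ 53.5°.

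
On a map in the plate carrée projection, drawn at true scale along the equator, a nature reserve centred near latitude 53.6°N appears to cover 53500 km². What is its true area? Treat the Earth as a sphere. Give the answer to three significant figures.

31700 km²

In the plate carrée (x = Rλ, y = Rφ), meridians are true-scale (h = 1) and parallels are stretched by k = sec φ.
Areal scale = h·k = 1 × sec φ; at 53.6°, h = 1.000, k = 1.685, so h·k = 1.685.
True area = apparent / (areal scale) = 53500 / 1.685 ≈ 31700 km².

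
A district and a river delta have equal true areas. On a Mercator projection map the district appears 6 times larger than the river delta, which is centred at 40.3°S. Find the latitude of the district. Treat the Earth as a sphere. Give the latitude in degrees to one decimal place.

71.9°

On Mercator, (apparent₁)/(apparent₂) = sec²φ₁ / sec²φ₂ when true areas are equal.
cos²φ₂ / cos²φ₁ = 6  ⇒  cos φ₁ = cos 40.3° / √6 = 0.7627/2.449 = 0.3114.
φ₁ = arccos(0.3114) ≈ 71.9°.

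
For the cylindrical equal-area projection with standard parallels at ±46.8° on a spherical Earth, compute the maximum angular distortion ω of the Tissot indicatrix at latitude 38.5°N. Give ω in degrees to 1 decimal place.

A cylindrical equal-area projection with standard parallel φ₀ has meridian scale h = cos φ / cos φ₀ and parallel scale k = cos φ₀ / cos φ (so areas are preserved, h·k = 1).
At 38.5°: h = 1.143, k = 0.8747; principal scales a = 1.143, b = 0.8747.
sin(ω/2) = (a − b)/(a + b) = 0.2685/2.018 = 0.1331, so ω = 2 arcsin(0.1331) ≈ 15.3°.

15.3°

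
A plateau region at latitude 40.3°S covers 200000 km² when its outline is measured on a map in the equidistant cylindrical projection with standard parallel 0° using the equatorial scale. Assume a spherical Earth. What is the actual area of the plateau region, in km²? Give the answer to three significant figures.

For the equirectangular projection with φ₀ = 0 (plate carrée), h = 1 along meridians and k = sec φ along parallels.
Areal scale = h·k = 1 × sec φ; at 40.3°, h = 1.000, k = 1.311, so h·k = 1.311.
True area = apparent / (areal scale) = 200000 / 1.311 ≈ 153000 km².

153000 km²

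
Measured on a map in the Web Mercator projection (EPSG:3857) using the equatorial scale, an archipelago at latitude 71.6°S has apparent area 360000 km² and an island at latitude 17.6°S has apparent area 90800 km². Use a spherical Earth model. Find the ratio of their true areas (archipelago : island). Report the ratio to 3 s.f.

Since Mercator area scale is 1/cos²φ, the true area equals the apparent area multiplied by cos²φ.
True area of archipelago: 360000 × cos²(71.6°) = 360000 × 0.09963 = 35870 km².
True area of island: 90800 × cos²(17.6°) = 90800 × 0.9086 = 82500 km².
Ratio = 35870 / 82500 ≈ 0.435.

0.435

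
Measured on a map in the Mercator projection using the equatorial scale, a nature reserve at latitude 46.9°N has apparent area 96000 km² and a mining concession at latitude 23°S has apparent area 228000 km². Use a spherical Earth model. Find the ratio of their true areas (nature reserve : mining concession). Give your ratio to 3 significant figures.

0.232

Mercator's areal exaggeration is sec²φ; hence true area = (apparent area) · cos²φ.
True area of nature reserve: 96000 × cos²(46.9°) = 96000 × 0.4669 = 44820 km².
True area of mining concession: 228000 × cos²(23°) = 228000 × 0.8473 = 193200 km².
Ratio = 44820 / 193200 ≈ 0.232.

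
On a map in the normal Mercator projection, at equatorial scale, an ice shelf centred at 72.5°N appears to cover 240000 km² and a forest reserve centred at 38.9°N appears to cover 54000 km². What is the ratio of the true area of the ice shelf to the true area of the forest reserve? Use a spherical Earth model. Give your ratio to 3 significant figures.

0.664

On Mercator the areal scale is sec²φ, so true area = apparent × cos²φ.
True area of ice shelf: 240000 × cos²(72.5°) = 240000 × 0.09042 = 21700 km².
True area of forest reserve: 54000 × cos²(38.9°) = 54000 × 0.6057 = 32710 km².
Ratio = 21700 / 32710 ≈ 0.664.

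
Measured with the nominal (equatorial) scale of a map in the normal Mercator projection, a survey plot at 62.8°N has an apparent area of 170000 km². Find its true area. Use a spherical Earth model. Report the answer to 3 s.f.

35500 km²

The Mercator projection is conformal; its linear scale factor is the same in every direction and equals sec φ = 1/cos φ.
Areal scale = k² = sec²φ = 1/cos²(62.8°) = 1/0.4571² = 4.786.
True area = apparent / (areal scale) = 170000 / 4.786 ≈ 35500 km².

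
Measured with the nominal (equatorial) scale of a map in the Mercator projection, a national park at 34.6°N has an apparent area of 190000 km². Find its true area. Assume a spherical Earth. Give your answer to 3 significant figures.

Mercator is conformal, so the point scale is isotropic: h = k = sec φ = 1/cos φ.
Areal scale = k² = sec²φ = 1/cos²(34.6°) = 1/0.8231² = 1.476.
True area = apparent / (areal scale) = 190000 / 1.476 ≈ 129000 km².

129000 km²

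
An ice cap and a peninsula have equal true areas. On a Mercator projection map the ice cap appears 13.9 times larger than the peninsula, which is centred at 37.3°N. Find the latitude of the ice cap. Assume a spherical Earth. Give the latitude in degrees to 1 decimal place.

77.7°

For equal true areas on Mercator, apparent areas scale as sec²φ, so the ratio is cos²φ₂ / cos²φ₁.
cos²φ₂ / cos²φ₁ = 13.9  ⇒  cos φ₁ = cos 37.3° / √13.9 = 0.7955/3.728 = 0.2134.
φ₁ = arccos(0.2134) ≈ 77.7°.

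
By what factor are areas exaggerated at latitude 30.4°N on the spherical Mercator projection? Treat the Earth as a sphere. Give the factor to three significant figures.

For Mercator, h = k = sec φ (a conformal cylindrical projection has a single point scale, 1/cos φ).
Areal scale = k² = sec²φ = 1/cos²(30.4°) = 1/0.8625² = 1.344.

1.34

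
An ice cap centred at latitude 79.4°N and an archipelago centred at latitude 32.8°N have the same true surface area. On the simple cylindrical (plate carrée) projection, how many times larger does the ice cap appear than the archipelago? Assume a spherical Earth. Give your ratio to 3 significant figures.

In the plate carrée (x = Rλ, y = Rφ), meridians are true-scale (h = 1) and parallels are stretched by k = sec φ.
Areal scale at 79.4°: h·k = 1.000 × 5.436 = 5.436.
Areal scale at 32.8°: h·k = 1.000 × 1.190 = 1.190.
Ratio = 5.436/1.190 ≈ 4.57.

4.57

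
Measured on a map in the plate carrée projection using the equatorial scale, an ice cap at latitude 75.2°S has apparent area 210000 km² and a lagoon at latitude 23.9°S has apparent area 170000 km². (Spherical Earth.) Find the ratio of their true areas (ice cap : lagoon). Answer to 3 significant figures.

On the plate carrée, areal scale = h·k = 1 × sec φ, so true area = apparent × cos φ.
True area of ice cap: 210000 × cos(75.2°) = 210000 × 0.2554 = 53640 km².
True area of lagoon: 170000 × cos(23.9°) = 170000 × 0.9143 = 155400 km².
Ratio = 53640 / 155400 ≈ 0.345.

0.345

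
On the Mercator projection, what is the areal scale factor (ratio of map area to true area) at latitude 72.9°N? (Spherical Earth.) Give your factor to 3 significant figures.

Mercator is conformal, so the point scale is isotropic: h = k = sec φ = 1/cos φ.
Areal scale = k² = sec²φ = 1/cos²(72.9°) = 1/0.2940² = 11.57.

11.6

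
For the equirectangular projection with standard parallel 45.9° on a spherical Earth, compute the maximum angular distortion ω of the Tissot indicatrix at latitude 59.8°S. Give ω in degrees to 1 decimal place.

The equidistant cylindrical projection with φ₀ = 45.9° has h = 1 (meridians true) and k = cos φ₀ / cos φ along parallels.
At 59.8°: h = 1.000, k = 1.383; principal scales a = 1.383, b = 1.000.
sin(ω/2) = (a − b)/(a + b) = 0.3835/2.383 = 0.1609, so ω = 2 arcsin(0.1609) ≈ 18.5°.

18.5°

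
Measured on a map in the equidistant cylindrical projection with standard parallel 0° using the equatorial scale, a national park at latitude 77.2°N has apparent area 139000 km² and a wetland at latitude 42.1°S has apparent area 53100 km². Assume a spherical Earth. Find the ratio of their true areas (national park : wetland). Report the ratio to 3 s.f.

Plate carrée has h = 1 and k = sec φ, giving areal scale sec φ; true area = (apparent area) · cos φ.
True area of national park: 139000 × cos(77.2°) = 139000 × 0.2215 = 30800 km².
True area of wetland: 53100 × cos(42.1°) = 53100 × 0.7420 = 39400 km².
Ratio = 30800 / 39400 ≈ 0.782.

0.782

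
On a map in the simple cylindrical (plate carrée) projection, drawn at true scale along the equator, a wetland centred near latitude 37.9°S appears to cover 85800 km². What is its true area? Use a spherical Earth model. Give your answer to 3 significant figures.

Plate carrée maps x = Rλ, y = Rφ. The meridian scale is h = 1 and the parallel scale is k = 1/cos φ = sec φ.
Areal scale = h·k = 1 × sec φ; at 37.9°, h = 1.000, k = 1.267, so h·k = 1.267.
True area = apparent / (areal scale) = 85800 / 1.267 ≈ 67700 km².

67700 km²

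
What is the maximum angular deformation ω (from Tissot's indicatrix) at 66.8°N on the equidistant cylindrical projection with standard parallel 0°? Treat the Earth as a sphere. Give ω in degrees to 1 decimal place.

In the plate carrée (x = Rλ, y = Rφ), meridians are true-scale (h = 1) and parallels are stretched by k = sec φ.
At 66.8°: h = 1.000, k = 2.538; principal scales a = 2.538, b = 1.000.
sin(ω/2) = (a − b)/(a + b) = 1.538/3.538 = 0.4348, so ω = 2 arcsin(0.4348) ≈ 51.5°.

51.5°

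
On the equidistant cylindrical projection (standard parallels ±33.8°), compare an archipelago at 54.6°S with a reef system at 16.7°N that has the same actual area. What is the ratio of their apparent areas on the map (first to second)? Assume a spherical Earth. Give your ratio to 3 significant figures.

The equidistant cylindrical projection with φ₀ = 33.8° has h = 1 (meridians true) and k = cos φ₀ / cos φ along parallels.
Areal scale at 54.6°: h·k = 1.000 × 1.435 = 1.435.
Areal scale at 16.7°: h·k = 1.000 × 0.8676 = 0.8676.
Ratio = 1.435/0.8676 ≈ 1.65.

1.65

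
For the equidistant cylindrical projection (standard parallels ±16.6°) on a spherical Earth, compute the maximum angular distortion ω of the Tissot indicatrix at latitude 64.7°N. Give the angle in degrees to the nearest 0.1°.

45.1°

The equidistant cylindrical projection with φ₀ = 16.6° has h = 1 (meridians true) and k = cos φ₀ / cos φ along parallels.
At 64.7°: h = 1.000, k = 2.242; principal scales a = 2.242, b = 1.000.
sin(ω/2) = (a − b)/(a + b) = 1.242/3.242 = 0.3832, so ω = 2 arcsin(0.3832) ≈ 45.1°.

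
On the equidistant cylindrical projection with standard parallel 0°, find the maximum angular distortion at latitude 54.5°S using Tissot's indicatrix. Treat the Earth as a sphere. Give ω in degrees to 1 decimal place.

30.8°

For the equirectangular projection with φ₀ = 0 (plate carrée), h = 1 along meridians and k = sec φ along parallels.
At 54.5°: h = 1.000, k = 1.722; principal scales a = 1.722, b = 1.000.
sin(ω/2) = (a − b)/(a + b) = 0.7221/2.722 = 0.2653, so ω = 2 arcsin(0.2653) ≈ 30.8°.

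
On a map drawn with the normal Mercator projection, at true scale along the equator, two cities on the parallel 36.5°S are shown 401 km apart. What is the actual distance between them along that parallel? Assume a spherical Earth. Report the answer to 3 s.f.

322 km

The Mercator projection is conformal; its linear scale factor is the same in every direction and equals sec φ = 1/cos φ.
Along the parallel at 36.5°, map distances are exaggerated by k = sec 36.5° = 1.244.
True distance = 401 / 1.244 = 401 × cos 36.5° ≈ 322 km.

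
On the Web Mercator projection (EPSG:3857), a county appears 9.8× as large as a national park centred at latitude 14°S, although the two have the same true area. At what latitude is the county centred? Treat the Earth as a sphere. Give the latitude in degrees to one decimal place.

71.9°

Mercator areal scale is sec²φ, so apparent-area ratio = sec²φ₁ / sec²φ₂ = cos²φ₂ / cos²φ₁.
cos²φ₂ / cos²φ₁ = 9.8  ⇒  cos φ₁ = cos 14° / √9.8 = 0.9703/3.130 = 0.3099.
φ₁ = arccos(0.3099) ≈ 71.9°.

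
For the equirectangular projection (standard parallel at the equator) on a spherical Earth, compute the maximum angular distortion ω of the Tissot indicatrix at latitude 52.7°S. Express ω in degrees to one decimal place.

For the equirectangular projection with φ₀ = 0 (plate carrée), h = 1 along meridians and k = sec φ along parallels.
At 52.7°: h = 1.000, k = 1.650; principal scales a = 1.650, b = 1.000.
sin(ω/2) = (a − b)/(a + b) = 0.6502/2.650 = 0.2453, so ω = 2 arcsin(0.2453) ≈ 28.4°.

28.4°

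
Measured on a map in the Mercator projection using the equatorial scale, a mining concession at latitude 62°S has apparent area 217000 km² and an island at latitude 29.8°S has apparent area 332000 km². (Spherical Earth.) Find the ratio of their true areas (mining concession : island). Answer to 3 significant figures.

Mercator's areal exaggeration is sec²φ; hence true area = (apparent area) · cos²φ.
True area of mining concession: 217000 × cos²(62°) = 217000 × 0.2204 = 47830 km².
True area of island: 332000 × cos²(29.8°) = 332000 × 0.7530 = 250000 km².
Ratio = 47830 / 250000 ≈ 0.191.

0.191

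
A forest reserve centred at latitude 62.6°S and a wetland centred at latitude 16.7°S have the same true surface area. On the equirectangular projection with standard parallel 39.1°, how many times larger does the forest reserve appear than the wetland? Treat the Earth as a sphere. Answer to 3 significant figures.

The equidistant cylindrical projection with φ₀ = 39.1° has h = 1 (meridians true) and k = cos φ₀ / cos φ along parallels.
Areal scale at 62.6°: h·k = 1.000 × 1.686 = 1.686.
Areal scale at 16.7°: h·k = 1.000 × 0.8102 = 0.8102.
Ratio = 1.686/0.8102 ≈ 2.08.

2.08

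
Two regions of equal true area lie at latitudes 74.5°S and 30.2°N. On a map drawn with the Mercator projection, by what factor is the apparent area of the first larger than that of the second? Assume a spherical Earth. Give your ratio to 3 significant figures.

Mercator is conformal with k = sec φ, so areal scale = k² = sec²φ.
At 74.5°: sec²(74.5°) = 1/0.2672² = 14.00.
At 30.2°: sec²(30.2°) = 1/0.8643² = 1.339.
Ratio = 14.00/1.339 = cos²(30.2°)/cos²(74.5°) ≈ 10.5.

10.5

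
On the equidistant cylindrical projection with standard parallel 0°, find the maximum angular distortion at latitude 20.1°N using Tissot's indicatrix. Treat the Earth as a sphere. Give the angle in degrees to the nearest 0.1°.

Plate carrée maps x = Rλ, y = Rφ. The meridian scale is h = 1 and the parallel scale is k = 1/cos φ = sec φ.
At 20.1°: h = 1.000, k = 1.065; principal scales a = 1.065, b = 1.000.
sin(ω/2) = (a − b)/(a + b) = 0.06486/2.065 = 0.03141, so ω = 2 arcsin(0.03141) ≈ 3.6°.

3.6°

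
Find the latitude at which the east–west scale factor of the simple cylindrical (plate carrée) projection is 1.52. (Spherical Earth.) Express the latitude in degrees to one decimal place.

48.9°

Plate carrée: h = 1, k = sec φ along parallels.
sec φ = 1.52  ⇒  cos φ = 0.6579  ⇒  φ ≈ 48.9°.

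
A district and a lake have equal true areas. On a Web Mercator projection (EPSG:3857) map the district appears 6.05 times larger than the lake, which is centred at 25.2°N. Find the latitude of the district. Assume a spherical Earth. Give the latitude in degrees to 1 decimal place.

68.4°

Mercator areal scale is sec²φ, so apparent-area ratio = sec²φ₁ / sec²φ₂ = cos²φ₂ / cos²φ₁.
cos²φ₂ / cos²φ₁ = 6.05  ⇒  cos φ₁ = cos 25.2° / √6.05 = 0.9048/2.460 = 0.3679.
φ₁ = arccos(0.3679) ≈ 68.4°.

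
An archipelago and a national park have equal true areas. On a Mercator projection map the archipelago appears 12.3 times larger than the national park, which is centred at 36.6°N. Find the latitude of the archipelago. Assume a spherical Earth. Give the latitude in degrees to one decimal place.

76.8°

On Mercator, (apparent₁)/(apparent₂) = sec²φ₁ / sec²φ₂ when true areas are equal.
cos²φ₂ / cos²φ₁ = 12.3  ⇒  cos φ₁ = cos 36.6° / √12.3 = 0.8028/3.507 = 0.2289.
φ₁ = arccos(0.2289) ≈ 76.8°.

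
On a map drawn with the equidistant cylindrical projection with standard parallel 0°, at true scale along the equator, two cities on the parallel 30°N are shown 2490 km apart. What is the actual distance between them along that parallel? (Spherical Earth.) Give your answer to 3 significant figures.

Plate carrée maps x = Rλ, y = Rφ. The meridian scale is h = 1 and the parallel scale is k = 1/cos φ = sec φ.
Along the parallel at 30°, map distances are exaggerated by k = sec 30° = 1.155.
True distance = 2490 / 1.155 = 2490 × cos 30° ≈ 2160 km.

2160 km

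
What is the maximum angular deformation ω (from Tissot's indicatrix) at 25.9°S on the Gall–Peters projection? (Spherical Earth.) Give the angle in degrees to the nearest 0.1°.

Gall–Peters is a cylindrical equal-area projection with standard parallels at ±45°. Cylindrical equal-area (φ₀ = 45°): h = cos φ / cos 45° along meridians, k = cos 45° / cos φ along parallels; h·k = 1.
At 25.9°: h = 1.272, k = 0.7861; principal scales a = 1.272, b = 0.7861.
sin(ω/2) = (a − b)/(a + b) = 0.4861/2.058 = 0.2362, so ω = 2 arcsin(0.2362) ≈ 27.3°.

27.3°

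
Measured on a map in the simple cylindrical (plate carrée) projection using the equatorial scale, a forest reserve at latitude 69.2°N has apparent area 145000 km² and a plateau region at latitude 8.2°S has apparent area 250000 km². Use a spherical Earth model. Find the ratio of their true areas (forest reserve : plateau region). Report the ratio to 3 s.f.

0.208

On the plate carrée, areal scale = h·k = 1 × sec φ, so true area = apparent × cos φ.
True area of forest reserve: 145000 × cos(69.2°) = 145000 × 0.3551 = 51490 km².
True area of plateau region: 250000 × cos(8.2°) = 250000 × 0.9898 = 247400 km².
Ratio = 51490 / 247400 ≈ 0.208.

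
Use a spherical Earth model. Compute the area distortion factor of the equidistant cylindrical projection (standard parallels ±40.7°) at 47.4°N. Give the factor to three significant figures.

With standard parallel φ₀ = 40.7°, the equirectangular projection gives x = Rλ cos φ₀, y = Rφ, so h = 1 and k = cos 40.7° / cos φ.
Areal scale = h·k = 1 × cos φ₀ / cos φ; at 47.4°, h = 1.000, k = 1.120, so h·k = 1.120.

1.12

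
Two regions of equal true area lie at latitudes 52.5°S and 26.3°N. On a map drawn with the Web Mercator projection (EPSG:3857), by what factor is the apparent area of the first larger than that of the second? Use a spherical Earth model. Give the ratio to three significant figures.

2.17

Mercator areal scale is sec²φ.
At 52.5°: sec²(52.5°) = 1/0.6088² = 2.698.
At 26.3°: sec²(26.3°) = 1/0.8965² = 1.244.
Ratio = 2.698/1.244 = cos²(26.3°)/cos²(52.5°) ≈ 2.17.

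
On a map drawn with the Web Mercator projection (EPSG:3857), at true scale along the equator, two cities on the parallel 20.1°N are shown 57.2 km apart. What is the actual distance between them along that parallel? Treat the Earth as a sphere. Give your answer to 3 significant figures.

53.7 km

Mercator is conformal, so the point scale is isotropic: h = k = sec φ = 1/cos φ.
Along the parallel at 20.1°, map distances are exaggerated by k = sec 20.1° = 1.065.
True distance = 57.2 / 1.065 = 57.2 × cos 20.1° ≈ 53.7 km.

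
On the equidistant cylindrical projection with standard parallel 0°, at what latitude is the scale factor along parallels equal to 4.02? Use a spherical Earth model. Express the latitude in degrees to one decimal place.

75.6°

Plate carrée: h = 1, k = sec φ along parallels.
sec φ = 4.02  ⇒  cos φ = 0.2488  ⇒  φ ≈ 75.6°.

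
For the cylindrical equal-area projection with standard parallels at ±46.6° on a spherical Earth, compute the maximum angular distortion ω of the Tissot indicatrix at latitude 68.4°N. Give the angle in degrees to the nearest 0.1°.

A cylindrical equal-area projection with standard parallel φ₀ has meridian scale h = cos φ / cos φ₀ and parallel scale k = cos φ₀ / cos φ (so areas are preserved, h·k = 1).
At 68.4°: h = 0.5358, k = 1.866; principal scales a = 1.866, b = 0.5358.
sin(ω/2) = (a − b)/(a + b) = 1.331/2.402 = 0.5539, so ω = 2 arcsin(0.5539) ≈ 67.3°.

67.3°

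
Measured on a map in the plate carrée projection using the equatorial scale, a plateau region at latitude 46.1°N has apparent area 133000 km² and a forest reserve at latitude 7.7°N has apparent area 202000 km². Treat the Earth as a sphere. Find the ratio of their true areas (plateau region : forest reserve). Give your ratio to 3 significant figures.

On the plate carrée, areal scale = h·k = 1 × sec φ, so true area = apparent × cos φ.
True area of plateau region: 133000 × cos(46.1°) = 133000 × 0.6934 = 92220 km².
True area of forest reserve: 202000 × cos(7.7°) = 202000 × 0.9910 = 200200 km².
Ratio = 92220 / 200200 ≈ 0.461.

0.461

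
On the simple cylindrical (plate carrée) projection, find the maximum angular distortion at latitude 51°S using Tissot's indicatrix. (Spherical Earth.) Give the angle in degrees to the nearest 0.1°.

In the plate carrée (x = Rλ, y = Rφ), meridians are true-scale (h = 1) and parallels are stretched by k = sec φ.
At 51°: h = 1.000, k = 1.589; principal scales a = 1.589, b = 1.000.
sin(ω/2) = (a − b)/(a + b) = 0.5890/2.589 = 0.2275, so ω = 2 arcsin(0.2275) ≈ 26.3°.

26.3°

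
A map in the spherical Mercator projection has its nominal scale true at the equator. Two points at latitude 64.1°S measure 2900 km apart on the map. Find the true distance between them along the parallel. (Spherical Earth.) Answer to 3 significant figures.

Mercator is conformal, so the point scale is isotropic: h = k = sec φ = 1/cos φ.
Along the parallel at 64.1°, map distances are exaggerated by k = sec 64.1° = 2.289.
True distance = 2900 / 2.289 = 2900 × cos 64.1° ≈ 1270 km.

1270 km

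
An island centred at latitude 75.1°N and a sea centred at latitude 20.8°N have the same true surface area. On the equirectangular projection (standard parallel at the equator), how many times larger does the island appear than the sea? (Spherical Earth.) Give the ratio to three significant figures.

3.64

In the plate carrée (x = Rλ, y = Rφ), meridians are true-scale (h = 1) and parallels are stretched by k = sec φ.
Areal scale at 75.1°: h·k = 1.000 × 3.889 = 3.889.
Areal scale at 20.8°: h·k = 1.000 × 1.070 = 1.070.
Ratio = 3.889/1.070 ≈ 3.64.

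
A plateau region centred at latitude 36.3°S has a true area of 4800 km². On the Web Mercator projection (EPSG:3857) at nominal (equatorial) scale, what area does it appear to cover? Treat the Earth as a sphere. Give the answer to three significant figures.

7390 km²

Mercator is conformal, so the point scale is isotropic: h = k = sec φ = 1/cos φ.
Areal scale = k² = sec²φ = 1/cos²(36.3°) = 1/0.8059² = 1.540.
Apparent area = 4800 × 1.540 ≈ 7390 km².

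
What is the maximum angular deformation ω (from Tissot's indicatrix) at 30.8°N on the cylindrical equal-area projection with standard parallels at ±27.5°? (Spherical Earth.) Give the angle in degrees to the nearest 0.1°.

3.7°

A cylindrical equal-area projection with standard parallel φ₀ has meridian scale h = cos φ / cos φ₀ and parallel scale k = cos φ₀ / cos φ (so areas are preserved, h·k = 1).
At 30.8°: h = 0.9684, k = 1.033; principal scales a = 1.033, b = 0.9684.
sin(ω/2) = (a − b)/(a + b) = 0.06428/2.001 = 0.03212, so ω = 2 arcsin(0.03212) ≈ 3.7°.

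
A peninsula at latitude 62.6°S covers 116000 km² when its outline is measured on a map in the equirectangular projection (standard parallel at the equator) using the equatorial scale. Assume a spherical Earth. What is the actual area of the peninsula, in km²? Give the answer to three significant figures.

For the equirectangular projection with φ₀ = 0 (plate carrée), h = 1 along meridians and k = sec φ along parallels.
Areal scale = h·k = 1 × sec φ; at 62.6°, h = 1.000, k = 2.173, so h·k = 2.173.
True area = apparent / (areal scale) = 116000 / 2.173 ≈ 53400 km².

53400 km²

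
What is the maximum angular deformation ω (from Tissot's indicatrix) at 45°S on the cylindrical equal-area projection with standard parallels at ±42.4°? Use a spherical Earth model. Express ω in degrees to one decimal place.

5.0°

A cylindrical equal-area projection with standard parallel φ₀ has meridian scale h = cos φ / cos φ₀ and parallel scale k = cos φ₀ / cos φ (so areas are preserved, h·k = 1).
At 45°: h = 0.9575, k = 1.044; principal scales a = 1.044, b = 0.9575.
sin(ω/2) = (a − b)/(a + b) = 0.08679/2.002 = 0.04335, so ω = 2 arcsin(0.04335) ≈ 5.0°.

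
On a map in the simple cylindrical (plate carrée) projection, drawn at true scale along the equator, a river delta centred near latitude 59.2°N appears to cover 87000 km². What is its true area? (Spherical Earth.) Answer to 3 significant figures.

44500 km²

Plate carrée maps x = Rλ, y = Rφ. The meridian scale is h = 1 and the parallel scale is k = 1/cos φ = sec φ.
Areal scale = h·k = 1 × sec φ; at 59.2°, h = 1.000, k = 1.953, so h·k = 1.953.
True area = apparent / (areal scale) = 87000 / 1.953 ≈ 44500 km².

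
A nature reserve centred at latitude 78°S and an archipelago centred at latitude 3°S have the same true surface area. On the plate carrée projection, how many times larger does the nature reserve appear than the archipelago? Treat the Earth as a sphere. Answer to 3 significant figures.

4.80

For the equirectangular projection with φ₀ = 0 (plate carrée), h = 1 along meridians and k = sec φ along parallels.
Areal scale at 78°: h·k = 1.000 × 4.810 = 4.810.
Areal scale at 3°: h·k = 1.000 × 1.001 = 1.001.
Ratio = 4.810/1.001 ≈ 4.80.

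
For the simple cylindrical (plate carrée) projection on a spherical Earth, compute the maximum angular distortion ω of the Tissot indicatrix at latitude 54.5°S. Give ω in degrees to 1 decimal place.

In the plate carrée (x = Rλ, y = Rφ), meridians are true-scale (h = 1) and parallels are stretched by k = sec φ.
At 54.5°: h = 1.000, k = 1.722; principal scales a = 1.722, b = 1.000.
sin(ω/2) = (a − b)/(a + b) = 0.7221/2.722 = 0.2653, so ω = 2 arcsin(0.2653) ≈ 30.8°.

30.8°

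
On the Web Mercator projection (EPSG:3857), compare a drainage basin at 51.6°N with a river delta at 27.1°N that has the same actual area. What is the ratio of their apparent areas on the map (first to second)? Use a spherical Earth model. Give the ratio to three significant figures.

Mercator areal scale is sec²φ.
At 51.6°: sec²(51.6°) = 1/0.6211² = 2.592.
At 27.1°: sec²(27.1°) = 1/0.8902² = 1.262.
Ratio = 2.592/1.262 = cos²(27.1°)/cos²(51.6°) ≈ 2.05.

2.05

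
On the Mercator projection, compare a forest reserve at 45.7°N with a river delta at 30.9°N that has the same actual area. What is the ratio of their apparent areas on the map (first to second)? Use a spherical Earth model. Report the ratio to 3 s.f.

Mercator is conformal with k = sec φ, so areal scale = k² = sec²φ.
At 45.7°: sec²(45.7°) = 1/0.6984² = 2.050.
At 30.9°: sec²(30.9°) = 1/0.8581² = 1.358.
Ratio = 2.050/1.358 = cos²(30.9°)/cos²(45.7°) ≈ 1.51.

1.51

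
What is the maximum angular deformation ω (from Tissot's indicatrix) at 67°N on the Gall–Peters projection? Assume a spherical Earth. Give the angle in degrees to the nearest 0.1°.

64.3°

The Gall–Peters projection is cylindrical equal-area with φ₀ = 45°. For cylindrical equal-area with standard parallel φ₀, h = cos φ / cos φ₀ and k = cos φ₀ / cos φ, so h·k = 1.
At 67°: h = 0.5526, k = 1.810; principal scales a = 1.810, b = 0.5526.
sin(ω/2) = (a − b)/(a + b) = 1.257/2.362 = 0.5322, so ω = 2 arcsin(0.5322) ≈ 64.3°.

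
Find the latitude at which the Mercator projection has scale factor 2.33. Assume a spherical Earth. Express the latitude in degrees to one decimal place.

Mercator scale is k = sec φ = 1/cos φ.
1/cos φ = 2.33  ⇒  cos φ = 0.4292  ⇒  φ = arccos(0.4292) ≈ 64.6°.

64.6°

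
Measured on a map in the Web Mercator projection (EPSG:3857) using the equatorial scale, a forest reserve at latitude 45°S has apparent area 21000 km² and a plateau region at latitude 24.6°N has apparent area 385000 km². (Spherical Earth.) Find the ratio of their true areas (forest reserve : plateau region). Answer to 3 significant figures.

0.0330

Mercator's areal exaggeration is sec²φ; hence true area = (apparent area) · cos²φ.
True area of forest reserve: 21000 × cos²(45°) = 21000 × 0.5000 = 10500 km².
True area of plateau region: 385000 × cos²(24.6°) = 385000 × 0.8267 = 318300 km².
Ratio = 10500 / 318300 ≈ 0.0330.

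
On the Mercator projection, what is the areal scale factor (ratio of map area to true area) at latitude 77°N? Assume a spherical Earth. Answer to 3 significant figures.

19.8

Mercator is conformal, so the point scale is isotropic: h = k = sec φ = 1/cos φ.
Areal scale = k² = sec²φ = 1/cos²(77°) = 1/0.2250² = 19.76.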